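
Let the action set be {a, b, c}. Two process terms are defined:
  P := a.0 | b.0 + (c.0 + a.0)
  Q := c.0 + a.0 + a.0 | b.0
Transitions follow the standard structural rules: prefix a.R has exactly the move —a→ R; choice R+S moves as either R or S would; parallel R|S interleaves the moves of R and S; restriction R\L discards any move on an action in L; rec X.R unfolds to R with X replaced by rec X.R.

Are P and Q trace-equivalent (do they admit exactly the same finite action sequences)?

Reachable graph of P (5 states):
  m0 = a.0 | b.0 + (c.0 + a.0) ⊢ =a=> m1, =a=> m2, =b=> m3, =c=> m1
  m1 = 0 ⊢ deadlocked
  m2 = 0 | b.0 ⊢ =b=> m4
  m3 = a.0 | 0 ⊢ =a=> m4
  m4 = 0 | 0 ⊢ deadlocked
Reachable graph of Q (5 states):
  n0 = c.0 + a.0 + a.0 | b.0 ⊢ =a=> n1, =a=> n2, =b=> n3, =c=> n1
  n1 = 0 ⊢ deadlocked
  n2 = 0 | b.0 ⊢ =b=> n4
  n3 = a.0 | 0 ⊢ =a=> n4
  n4 = 0 | 0 ⊢ deadlocked
Partition-refinement fixed point:
  B0 = {m0, n0}
  B1 = {m1, m4, n1, n4}
  B2 = {m2, n2}
  B3 = {m3, n3}
m0 ∈ B0, n0 ∈ B0 → same block
Bisimilar ⇒ trace-equivalent.

traces(P) = traces(Q)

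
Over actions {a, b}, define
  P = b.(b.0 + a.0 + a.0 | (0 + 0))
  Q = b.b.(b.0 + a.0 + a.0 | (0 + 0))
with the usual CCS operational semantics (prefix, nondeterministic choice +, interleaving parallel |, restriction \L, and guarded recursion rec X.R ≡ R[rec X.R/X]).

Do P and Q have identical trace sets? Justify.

NO — witness ⟨ba⟩

LTS(P): 4 reachable states
  p0 = b.(b.0 + a.0 + a.0 | (0 + 0)) has moves ··b··> p1
  p1 = b.0 + a.0 + a.0 | (0 + 0) has moves ··a··> p2, ··a··> p3, ··b··> p2
  p2 = 0 has moves stopped
  p3 = 0 | (0 + 0) has moves stopped
LTS(Q): 5 reachable states
  q0 = b.b.(b.0 + a.0 + a.0 | (0 + 0)) has moves ··b··> q1
  q1 = b.(b.0 + a.0 + a.0 | (0 + 0)) has moves ··b··> q2
  q2 = b.0 + a.0 + a.0 | (0 + 0) has moves ··a··> q3, ··a··> q4, ··b··> q3
  q3 = 0 has moves stopped
  q4 = 0 | (0 + 0) has moves stopped
Run σ = ⟨ba⟩ on P: start {p0}
  step 1 (b): {p1}
  step 2 (a): {p2, p3}
  — P admits the full trace.
Run σ = ⟨ba⟩ on Q: start {q0}
  step 1 (b): {q1}
  step 2 (a): ∅  — Q cannot continue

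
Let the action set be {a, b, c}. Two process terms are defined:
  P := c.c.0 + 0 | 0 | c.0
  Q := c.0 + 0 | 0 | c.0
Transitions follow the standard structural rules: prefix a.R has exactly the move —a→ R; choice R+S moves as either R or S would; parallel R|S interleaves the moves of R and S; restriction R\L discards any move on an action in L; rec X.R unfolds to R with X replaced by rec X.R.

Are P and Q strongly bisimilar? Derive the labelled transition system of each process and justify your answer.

P's transition system — 4 states:
  m0 = c.c.0 + 0 | 0 | c.0 → —c→ m1, —c→ m2
  m1 = 0 | 0 | 0 → ∅
  m2 = c.0 → —c→ m3
  m3 = 0 → ∅
Q's transition system — 3 states:
  n0 = c.0 + 0 | 0 | c.0 → —c→ n1, —c→ n2
  n1 = 0 → ∅
  n2 = 0 | 0 | 0 → ∅
Partition-refinement fixed point:
  B0 = {m0}
  B1 = {m1, m3, n1, n2}
  B2 = {m2, n0}
m0 ∈ B0, n0 ∈ B2 → different blocks

P ≁ Q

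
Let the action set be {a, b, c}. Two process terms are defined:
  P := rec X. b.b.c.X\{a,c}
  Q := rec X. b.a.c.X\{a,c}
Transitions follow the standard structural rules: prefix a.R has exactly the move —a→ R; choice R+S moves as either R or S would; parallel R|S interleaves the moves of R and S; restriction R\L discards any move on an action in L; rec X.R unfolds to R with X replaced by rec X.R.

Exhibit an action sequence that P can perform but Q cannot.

LTS(P): 6 reachable states
  m0 = rec X. b.b.c.X\{a,c} | =b=> m1
  m1 = b.c.(rec X. b.b.c.X\{a,c})\{a,c} | =b=> m2
  m2 = c.(rec X. b.b.c.X\{a,c})\{a,c} | =c=> m3
  m3 = (rec X. b.b.c.X\{a,c})\{a,c} | =b=> m4
  m4 = (b.c.(rec X. b.b.c.X\{a,c})\{a,c})\{a,c} | =b=> m5
  m5 = (c.(rec X. b.b.c.X\{a,c})\{a,c})\{a,c} | ∅
LTS(Q): 5 reachable states
  n0 = rec X. b.a.c.X\{a,c} | =b=> n1
  n1 = a.c.(rec X. b.a.c.X\{a,c})\{a,c} | =a=> n2
  n2 = c.(rec X. b.a.c.X\{a,c})\{a,c} | =c=> n3
  n3 = (rec X. b.a.c.X\{a,c})\{a,c} | =b=> n4
  n4 = (a.c.(rec X. b.a.c.X\{a,c})\{a,c})\{a,c} | ∅
Executing bb from P (initial set {m0}):
  [1] b ⇒ {m1}
  [2] b ⇒ {m2}
  P completes σ.
Executing bb from Q (initial set {n0}):
  [1] b ⇒ {n1}
  [2] b ⇒ ∅ (Q stuck)

bb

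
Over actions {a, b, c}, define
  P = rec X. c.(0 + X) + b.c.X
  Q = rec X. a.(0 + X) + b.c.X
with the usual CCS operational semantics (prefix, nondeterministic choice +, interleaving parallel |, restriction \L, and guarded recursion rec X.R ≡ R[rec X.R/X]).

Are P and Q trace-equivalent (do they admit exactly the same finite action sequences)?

LTS(P): 3 reachable states
  m0 = rec X. c.(0 + X) + b.c.X | -b-> m1, -c-> m2
  m1 = c.(rec X. c.(0 + X) + b.c.X) | -c-> m0
  m2 = 0 + (rec X. c.(0 + X) + b.c.X) | -b-> m1, -c-> m2
LTS(Q): 3 reachable states
  n0 = rec X. a.(0 + X) + b.c.X | -a-> n1, -b-> n2
  n1 = 0 + (rec X. a.(0 + X) + b.c.X) | -a-> n1, -b-> n2
  n2 = c.(rec X. a.(0 + X) + b.c.X) | -c-> n0
Executing c from P (initial set {m0}):
  [1] c ⇒ {m2}
  — P admits the full trace.
Executing c from Q (initial set {n0}):
  [1] c ⇒ no successor for Q

NO — witness ⟨c⟩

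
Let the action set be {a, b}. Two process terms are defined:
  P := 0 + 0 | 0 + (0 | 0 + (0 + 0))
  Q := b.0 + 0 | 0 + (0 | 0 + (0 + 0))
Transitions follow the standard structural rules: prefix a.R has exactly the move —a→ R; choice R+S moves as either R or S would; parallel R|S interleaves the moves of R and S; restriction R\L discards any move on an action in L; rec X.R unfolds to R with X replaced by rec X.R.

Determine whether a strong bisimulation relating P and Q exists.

P's transition system — 1 states:
  p0 = 0 + 0 | 0 + (0 | 0 + (0 + 0)) | ∅
Q's transition system — 2 states:
  q0 = b.0 + 0 | 0 + (0 | 0 + (0 + 0)) | -b-> q1
  q1 = 0 | ∅
Coarsest stable partition (strong bisimilarity classes):
  B0 = {p0, q1}
  B1 = {q0}
p0 ∈ B0, q0 ∈ B1 → different blocks

P ≁ Q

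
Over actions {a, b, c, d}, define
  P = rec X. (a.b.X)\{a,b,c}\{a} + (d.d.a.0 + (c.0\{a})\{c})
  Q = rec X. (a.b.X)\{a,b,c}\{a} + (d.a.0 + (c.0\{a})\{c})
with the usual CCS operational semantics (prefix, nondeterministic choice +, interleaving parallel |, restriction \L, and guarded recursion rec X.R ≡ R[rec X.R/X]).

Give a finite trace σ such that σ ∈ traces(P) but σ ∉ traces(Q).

dd

Reachable graph of P (4 states):
  u0 = rec X. (a.b.X)\{a,b,c}\{a} + (d.d.a.0 + (c.0\{a})\{c}) :: --d--▸ u1
  u1 = d.a.0 :: --d--▸ u2
  u2 = a.0 :: --a--▸ u3
  u3 = 0 :: (no moves)
Reachable graph of Q (3 states):
  v0 = rec X. (a.b.X)\{a,b,c}\{a} + (d.a.0 + (c.0\{a})\{c}) :: --d--▸ v1
  v1 = a.0 :: --a--▸ v2
  v2 = 0 :: (no moves)
Executing dd from P (initial set {u0}):
  step 1 (d): {u1}
  step 2 (d): {u2}
  ✓ P
Executing dd from Q (initial set {v0}):
  step 1 (d): {v1}
  step 2 (d): ∅ (Q stuck)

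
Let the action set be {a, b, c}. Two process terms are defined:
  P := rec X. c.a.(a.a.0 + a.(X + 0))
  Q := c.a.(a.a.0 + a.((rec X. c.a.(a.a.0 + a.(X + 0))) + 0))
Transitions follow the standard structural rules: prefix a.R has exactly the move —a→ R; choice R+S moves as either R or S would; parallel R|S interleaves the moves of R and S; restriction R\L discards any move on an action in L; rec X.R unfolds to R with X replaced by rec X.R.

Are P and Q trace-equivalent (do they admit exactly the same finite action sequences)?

YES

Reachable graph of P (6 states):
  p0 = rec X. c.a.(a.a.0 + a.(X + 0)) ⊢ —c→ p1
  p1 = a.(a.a.0 + a.((rec X. c.a.(a.a.0 + a.(X + 0))) + 0)) ⊢ —a→ p2
  p2 = a.a.0 + a.((rec X. c.a.(a.a.0 + a.(X + 0))) + 0) ⊢ —a→ p3, —a→ p4
  p3 = (rec X. c.a.(a.a.0 + a.(X + 0))) + 0 ⊢ —c→ p1
  p4 = a.0 ⊢ —a→ p5
  p5 = 0 ⊢ (no moves)
Reachable graph of Q (6 states):
  q0 = c.a.(a.a.0 + a.((rec X. c.a.(a.a.0 + a.(X + 0))) + 0)) ⊢ —c→ q1
  q1 = a.(a.a.0 + a.((rec X. c.a.(a.a.0 + a.(X + 0))) + 0)) ⊢ —a→ q2
  q2 = a.a.0 + a.((rec X. c.a.(a.a.0 + a.(X + 0))) + 0) ⊢ —a→ q3, —a→ q4
  q3 = (rec X. c.a.(a.a.0 + a.(X + 0))) + 0 ⊢ —c→ q1
  q4 = a.0 ⊢ —a→ q5
  q5 = 0 ⊢ (no moves)
Partition-refinement fixed point:
  B0 = {p0, p3, q0, q3}
  B1 = {p1, q1}
  B2 = {p2, q2}
  B3 = {p4, q4}
  B4 = {p5, q5}
p0 ∈ B0, q0 ∈ B0 → same block
Bisimilar ⇒ trace-equivalent.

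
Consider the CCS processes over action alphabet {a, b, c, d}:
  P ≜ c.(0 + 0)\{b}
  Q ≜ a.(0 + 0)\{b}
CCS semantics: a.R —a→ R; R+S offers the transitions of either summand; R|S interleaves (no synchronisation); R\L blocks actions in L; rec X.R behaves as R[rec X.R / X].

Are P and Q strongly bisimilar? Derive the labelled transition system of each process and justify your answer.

P's transition system — 2 states:
  m0 = c.(0 + 0)\{b} ⊢ ··c··> m1
  m1 = (0 + 0)\{b} ⊢ deadlocked
Q's transition system — 2 states:
  n0 = a.(0 + 0)\{b} ⊢ ··a··> n1
  n1 = (0 + 0)\{b} ⊢ deadlocked
Partition-refinement fixed point:
  B0 = {m0}
  B1 = {m1, n1}
  B2 = {n0}
m0 ∈ B0, n0 ∈ B2 → different blocks

NO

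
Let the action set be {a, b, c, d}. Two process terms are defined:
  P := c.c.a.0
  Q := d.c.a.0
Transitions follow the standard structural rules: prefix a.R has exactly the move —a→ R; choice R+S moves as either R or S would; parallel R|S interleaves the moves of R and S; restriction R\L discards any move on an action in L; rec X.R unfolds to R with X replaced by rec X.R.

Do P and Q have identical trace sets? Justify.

trace-distinct — witness ⟨c⟩

P's transition system — 4 states:
  s0 = c.c.a.0 ⊢ =c=> s1
  s1 = c.a.0 ⊢ =c=> s2
  s2 = a.0 ⊢ =a=> s3
  s3 = 0 ⊢ deadlocked
Q's transition system — 4 states:
  t0 = d.c.a.0 ⊢ =d=> t1
  t1 = c.a.0 ⊢ =c=> t2
  t2 = a.0 ⊢ =a=> t3
  t3 = 0 ⊢ deadlocked
Trace ⟨c⟩ through P, begin at {s0}:
  step 1 (c): {s1}
  P completes σ.
Trace ⟨c⟩ through Q, begin at {t0}:
  step 1 (c): ∅  — Q cannot continue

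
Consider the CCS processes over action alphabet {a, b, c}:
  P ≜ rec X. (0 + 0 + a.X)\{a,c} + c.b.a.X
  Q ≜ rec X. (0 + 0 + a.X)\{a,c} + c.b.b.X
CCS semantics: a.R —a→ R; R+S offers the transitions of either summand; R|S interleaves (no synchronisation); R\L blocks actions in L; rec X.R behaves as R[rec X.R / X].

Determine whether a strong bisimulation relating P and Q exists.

P ≁ Q

Reachable graph of P (3 states):
  m0 = rec X. (0 + 0 + a.X)\{a,c} + c.b.a.X | =c=> m1
  m1 = b.a.(rec X. (0 + 0 + a.X)\{a,c} + c.b.a.X) | =b=> m2
  m2 = a.(rec X. (0 + 0 + a.X)\{a,c} + c.b.a.X) | =a=> m0
Reachable graph of Q (3 states):
  n0 = rec X. (0 + 0 + a.X)\{a,c} + c.b.b.X | =c=> n1
  n1 = b.b.(rec X. (0 + 0 + a.X)\{a,c} + c.b.b.X) | =b=> n2
  n2 = b.(rec X. (0 + 0 + a.X)\{a,c} + c.b.b.X) | =b=> n0
Coarsest stable partition (strong bisimilarity classes):
  B0 = {m0}
  B1 = {m1}
  B2 = {m2}
  B3 = {n0}
  B4 = {n1}
  B5 = {n2}
m0 ∈ B0, n0 ∈ B3 → different blocks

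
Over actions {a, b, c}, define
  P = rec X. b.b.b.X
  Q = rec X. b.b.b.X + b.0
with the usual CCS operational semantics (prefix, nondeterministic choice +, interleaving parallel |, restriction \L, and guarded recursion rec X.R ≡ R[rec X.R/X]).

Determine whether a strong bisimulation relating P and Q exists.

not bisimilar

Reachable graph of P (3 states):
  p0 = rec X. b.b.b.X → =b=> p1
  p1 = b.b.(rec X. b.b.b.X) → =b=> p2
  p2 = b.(rec X. b.b.b.X) → =b=> p0
Reachable graph of Q (4 states):
  q0 = rec X. b.b.b.X + b.0 → =b=> q1, =b=> q2
  q1 = 0 → (no moves)
  q2 = b.b.(rec X. b.b.b.X + b.0) → =b=> q3
  q3 = b.(rec X. b.b.b.X + b.0) → =b=> q0
Partition-refinement fixed point:
  B0 = {p0, p1, p2}
  B1 = {q0}
  B2 = {q2}
  B3 = {q3}
  B4 = {q1}
p0 ∈ B0, q0 ∈ B1 → different blocks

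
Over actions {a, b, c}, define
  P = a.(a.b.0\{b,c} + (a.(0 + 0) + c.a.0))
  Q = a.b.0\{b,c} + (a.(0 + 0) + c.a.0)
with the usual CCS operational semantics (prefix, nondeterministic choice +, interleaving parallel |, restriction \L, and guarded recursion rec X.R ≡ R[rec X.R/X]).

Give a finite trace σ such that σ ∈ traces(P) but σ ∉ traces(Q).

Reachable graph of P (7 states):
  m0 = a.(a.b.0\{b,c} + (a.(0 + 0) + c.a.0)) :: =a=> m1
  m1 = a.b.0\{b,c} + (a.(0 + 0) + c.a.0) :: =a=> m2, =a=> m3, =c=> m4
  m2 = 0 + 0 :: ·
  m3 = b.0\{b,c} :: =b=> m5
  m4 = a.0 :: =a=> m6
  m5 = 0\{b,c} :: ·
  m6 = 0 :: ·
Reachable graph of Q (6 states):
  n0 = a.b.0\{b,c} + (a.(0 + 0) + c.a.0) :: =a=> n1, =a=> n2, =c=> n3
  n1 = 0 + 0 :: ·
  n2 = b.0\{b,c} :: =b=> n4
  n3 = a.0 :: =a=> n5
  n4 = 0\{b,c} :: ·
  n5 = 0 :: ·
Trace ⟨aa⟩ through P, begin at {m0}:
  [1] a ⇒ {m1}
  [2] a ⇒ {m2, m3}
  P completes σ.
Trace ⟨aa⟩ through Q, begin at {n0}:
  [1] a ⇒ {n1, n2}
  [2] a ⇒ ∅  — Q cannot continue

aa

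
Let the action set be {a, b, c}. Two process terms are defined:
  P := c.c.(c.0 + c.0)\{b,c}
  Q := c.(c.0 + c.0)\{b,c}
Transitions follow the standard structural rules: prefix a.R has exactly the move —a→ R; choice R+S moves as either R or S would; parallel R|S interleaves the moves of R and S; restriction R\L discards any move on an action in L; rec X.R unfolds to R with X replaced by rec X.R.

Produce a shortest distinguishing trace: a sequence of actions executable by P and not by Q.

LTS(P): 3 reachable states
  m0 = c.c.(c.0 + c.0)\{b,c} → --c--▸ m1
  m1 = c.(c.0 + c.0)\{b,c} → --c--▸ m2
  m2 = (c.0 + c.0)\{b,c} → ·
LTS(Q): 2 reachable states
  n0 = c.(c.0 + c.0)\{b,c} → --c--▸ n1
  n1 = (c.0 + c.0)\{b,c} → ·
Run σ = ⟨cc⟩ on P: start {m0}
  step 1 (c): {m1}
  step 2 (c): {m2}
  P completes σ.
Run σ = ⟨cc⟩ on Q: start {n0}
  step 1 (c): {n1}
  step 2 (c): ∅  — Q cannot continue

cc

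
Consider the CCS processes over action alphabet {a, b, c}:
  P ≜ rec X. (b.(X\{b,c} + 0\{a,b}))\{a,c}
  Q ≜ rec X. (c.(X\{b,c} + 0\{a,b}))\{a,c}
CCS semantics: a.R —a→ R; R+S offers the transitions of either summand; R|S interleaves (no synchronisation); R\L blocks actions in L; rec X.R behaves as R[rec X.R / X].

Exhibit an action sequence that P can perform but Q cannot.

P's transition system — 2 states:
  s0 = rec X. (b.(X\{b,c} + 0\{a,b}))\{a,c} | -b-> s1
  s1 = ((rec X. (b.(X\{b,c} + 0\{a,b}))\{a,c})\{b,c} + 0\{a,b})\{a,c} | deadlocked
Q's transition system — 1 states:
  t0 = rec X. (c.(X\{b,c} + 0\{a,b}))\{a,c} | deadlocked
Trace ⟨b⟩ through P, begin at {s0}:
  [1] b ⇒ {s1}
  P completes σ.
Trace ⟨b⟩ through Q, begin at {t0}:
  [1] b ⇒ ∅ (Q stuck)

b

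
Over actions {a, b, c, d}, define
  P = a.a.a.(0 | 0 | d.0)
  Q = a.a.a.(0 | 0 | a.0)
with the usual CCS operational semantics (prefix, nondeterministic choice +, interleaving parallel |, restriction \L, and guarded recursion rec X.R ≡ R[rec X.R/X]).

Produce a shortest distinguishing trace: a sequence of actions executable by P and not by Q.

aaad

LTS(P): 5 reachable states
  p0 = a.a.a.(0 | 0 | d.0) → -a-> p1
  p1 = a.a.(0 | 0 | d.0) → -a-> p2
  p2 = a.(0 | 0 | d.0) → -a-> p3
  p3 = 0 | 0 | d.0 → -d-> p4
  p4 = 0 | 0 | 0 → deadlocked
LTS(Q): 5 reachable states
  q0 = a.a.a.(0 | 0 | a.0) → -a-> q1
  q1 = a.a.(0 | 0 | a.0) → -a-> q2
  q2 = a.(0 | 0 | a.0) → -a-> q3
  q3 = 0 | 0 | a.0 → -a-> q4
  q4 = 0 | 0 | 0 → deadlocked
Executing aaad from P (initial set {p0}):
  [1] a ⇒ {p1}
  [2] a ⇒ {p2}
  [3] a ⇒ {p3}
  [4] d ⇒ {p4}
  ✓ P
Executing aaad from Q (initial set {q0}):
  [1] a ⇒ {q1}
  [2] a ⇒ {q2}
  [3] a ⇒ {q3}
  [4] d ⇒ no successor for Q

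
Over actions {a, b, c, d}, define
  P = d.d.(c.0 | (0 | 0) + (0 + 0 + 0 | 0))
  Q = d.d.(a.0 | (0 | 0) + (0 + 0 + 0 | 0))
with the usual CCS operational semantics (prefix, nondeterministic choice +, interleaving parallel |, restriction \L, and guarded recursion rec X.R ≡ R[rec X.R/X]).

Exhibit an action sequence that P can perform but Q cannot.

LTS(P): 4 reachable states
  u0 = d.d.(c.0 | (0 | 0) + (0 + 0 + 0 | 0)) ⊢ -d-> u1
  u1 = d.(c.0 | (0 | 0) + (0 + 0 + 0 | 0)) ⊢ -d-> u2
  u2 = c.0 | (0 | 0) + (0 + 0 + 0 | 0) ⊢ -c-> u3
  u3 = 0 | (0 | 0) ⊢ deadlocked
LTS(Q): 4 reachable states
  v0 = d.d.(a.0 | (0 | 0) + (0 + 0 + 0 | 0)) ⊢ -d-> v1
  v1 = d.(a.0 | (0 | 0) + (0 + 0 + 0 | 0)) ⊢ -d-> v2
  v2 = a.0 | (0 | 0) + (0 + 0 + 0 | 0) ⊢ -a-> v3
  v3 = 0 | (0 | 0) ⊢ deadlocked
Executing ddc from P (initial set {u0}):
  [1] d ⇒ {u1}
  [2] d ⇒ {u2}
  [3] c ⇒ {u3}
  — P admits the full trace.
Executing ddc from Q (initial set {v0}):
  [1] d ⇒ {v1}
  [2] d ⇒ {v2}
  [3] c ⇒ ∅  — Q cannot continue

ddc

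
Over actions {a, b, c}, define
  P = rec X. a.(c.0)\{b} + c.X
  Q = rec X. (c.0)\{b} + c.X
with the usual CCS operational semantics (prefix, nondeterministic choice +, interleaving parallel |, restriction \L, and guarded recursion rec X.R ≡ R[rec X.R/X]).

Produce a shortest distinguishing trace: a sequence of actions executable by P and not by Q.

a

LTS(P): 3 reachable states
  m0 = rec X. a.(c.0)\{b} + c.X → —a→ m1, —c→ m0
  m1 = (c.0)\{b} → —c→ m2
  m2 = 0\{b} → (no moves)
LTS(Q): 2 reachable states
  n0 = rec X. (c.0)\{b} + c.X → —c→ n0, —c→ n1
  n1 = 0\{b} → (no moves)
Trace ⟨a⟩ through P, begin at {m0}:
  [1] a ⇒ {m1}
  — P admits the full trace.
Trace ⟨a⟩ through Q, begin at {n0}:
  [1] a ⇒ ∅ (Q stuck)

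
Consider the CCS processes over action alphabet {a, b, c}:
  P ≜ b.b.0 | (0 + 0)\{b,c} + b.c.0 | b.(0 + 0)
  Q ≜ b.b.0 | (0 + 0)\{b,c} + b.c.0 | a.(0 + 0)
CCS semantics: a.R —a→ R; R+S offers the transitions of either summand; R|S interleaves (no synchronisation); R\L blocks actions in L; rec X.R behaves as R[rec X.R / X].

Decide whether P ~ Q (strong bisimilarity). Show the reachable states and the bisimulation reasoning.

NO

LTS(P): 8 reachable states
  m0 = b.b.0 | (0 + 0)\{b,c} + b.c.0 | b.(0 + 0) :: —b→ m1, —b→ m2, —b→ m3
  m1 = b.0 | (0 + 0)\{b,c} :: —b→ m4
  m2 = b.c.0 | (0 + 0) :: —b→ m5
  m3 = c.0 | b.(0 + 0) :: —b→ m5, —c→ m6
  m4 = 0 | (0 + 0)\{b,c} :: (no moves)
  m5 = c.0 | (0 + 0) :: —c→ m7
  m6 = 0 | b.(0 + 0) :: —b→ m7
  m7 = 0 | (0 + 0) :: (no moves)
LTS(Q): 8 reachable states
  n0 = b.b.0 | (0 + 0)\{b,c} + b.c.0 | a.(0 + 0) :: —a→ n1, —b→ n2, —b→ n3
  n1 = b.c.0 | (0 + 0) :: —b→ n4
  n2 = b.0 | (0 + 0)\{b,c} :: —b→ n5
  n3 = c.0 | a.(0 + 0) :: —a→ n4, —c→ n6
  n4 = c.0 | (0 + 0) :: —c→ n7
  n5 = 0 | (0 + 0)\{b,c} :: (no moves)
  n6 = 0 | a.(0 + 0) :: —a→ n7
  n7 = 0 | (0 + 0) :: (no moves)
Bisimilarity quotient blocks:
  B0 = {m0}
  B1 = {m3}
  B2 = {m1, m6, n2}
  B3 = {m4, m7, n5, n7}
  B4 = {m5, n4}
  B5 = {m2, n1}
  B6 = {n0}
  B7 = {n3}
  B8 = {n6}
m0 ∈ B0, n0 ∈ B6 → different blocks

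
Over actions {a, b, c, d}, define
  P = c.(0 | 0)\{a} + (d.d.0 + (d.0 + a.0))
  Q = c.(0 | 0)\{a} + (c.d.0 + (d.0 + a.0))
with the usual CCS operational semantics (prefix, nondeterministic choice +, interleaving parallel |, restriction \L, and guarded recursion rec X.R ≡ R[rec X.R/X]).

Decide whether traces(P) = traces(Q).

traces(P) ≠ traces(Q) — witness ⟨dd⟩

LTS(P): 4 reachable states
  s0 = c.(0 | 0)\{a} + (d.d.0 + (d.0 + a.0)) ⊢ --a--▸ s1, --c--▸ s2, --d--▸ s1, --d--▸ s3
  s1 = 0 ⊢ stopped
  s2 = (0 | 0)\{a} ⊢ stopped
  s3 = d.0 ⊢ --d--▸ s1
LTS(Q): 4 reachable states
  t0 = c.(0 | 0)\{a} + (c.d.0 + (d.0 + a.0)) ⊢ --a--▸ t1, --c--▸ t2, --c--▸ t3, --d--▸ t1
  t1 = 0 ⊢ stopped
  t2 = (0 | 0)\{a} ⊢ stopped
  t3 = d.0 ⊢ --d--▸ t1
Trace ⟨dd⟩ through P, begin at {s0}:
  [1] d ⇒ {s1, s3}
  [2] d ⇒ {s1}
  — P admits the full trace.
Trace ⟨dd⟩ through Q, begin at {t0}:
  [1] d ⇒ {t1}
  [2] d ⇒ ∅ (Q stuck)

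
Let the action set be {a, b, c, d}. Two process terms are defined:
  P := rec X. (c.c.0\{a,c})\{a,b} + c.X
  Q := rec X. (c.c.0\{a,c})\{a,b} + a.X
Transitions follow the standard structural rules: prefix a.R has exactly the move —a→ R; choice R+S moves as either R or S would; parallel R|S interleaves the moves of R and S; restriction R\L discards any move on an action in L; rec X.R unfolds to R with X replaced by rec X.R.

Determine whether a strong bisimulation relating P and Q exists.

not bisimilar

Reachable graph of P (3 states):
  u0 = rec X. (c.c.0\{a,c})\{a,b} + c.X has moves -c-> u0, -c-> u1
  u1 = (c.0\{a,c})\{a,b} has moves -c-> u2
  u2 = 0\{a,c}\{a,b} has moves stopped
Reachable graph of Q (3 states):
  v0 = rec X. (c.c.0\{a,c})\{a,b} + a.X has moves -a-> v0, -c-> v1
  v1 = (c.0\{a,c})\{a,b} has moves -c-> v2
  v2 = 0\{a,c}\{a,b} has moves stopped
Coarsest stable partition (strong bisimilarity classes):
  B0 = {u0}
  B1 = {u1, v1}
  B2 = {u2, v2}
  B3 = {v0}
u0 ∈ B0, v0 ∈ B3 → different blocks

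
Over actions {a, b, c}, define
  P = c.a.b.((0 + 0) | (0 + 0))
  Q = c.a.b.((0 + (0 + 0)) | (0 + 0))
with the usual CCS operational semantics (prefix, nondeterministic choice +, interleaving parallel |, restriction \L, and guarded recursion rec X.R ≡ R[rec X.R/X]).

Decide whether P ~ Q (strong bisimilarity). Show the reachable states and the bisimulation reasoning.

Reachable graph of P (4 states):
  m0 = c.a.b.((0 + 0) | (0 + 0)) → -c-> m1
  m1 = a.b.((0 + 0) | (0 + 0)) → -a-> m2
  m2 = b.((0 + 0) | (0 + 0)) → -b-> m3
  m3 = (0 + 0) | (0 + 0) → ∅
Reachable graph of Q (4 states):
  n0 = c.a.b.((0 + (0 + 0)) | (0 + 0)) → -c-> n1
  n1 = a.b.((0 + (0 + 0)) | (0 + 0)) → -a-> n2
  n2 = b.((0 + (0 + 0)) | (0 + 0)) → -b-> n3
  n3 = (0 + (0 + 0)) | (0 + 0) → ∅
Coarsest stable partition (strong bisimilarity classes):
  B0 = {m0, n0}
  B1 = {m1, n1}
  B2 = {m2, n2}
  B3 = {m3, n3}
m0 ∈ B0, n0 ∈ B0 → same block

bisimilar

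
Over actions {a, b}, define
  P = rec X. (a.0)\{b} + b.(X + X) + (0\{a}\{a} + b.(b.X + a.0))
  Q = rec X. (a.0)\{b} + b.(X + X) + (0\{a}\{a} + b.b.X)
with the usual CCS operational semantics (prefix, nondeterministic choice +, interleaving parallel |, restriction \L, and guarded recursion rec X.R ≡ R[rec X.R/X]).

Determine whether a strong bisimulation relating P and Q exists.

LTS(P): 5 reachable states
  m0 = rec X. (a.0)\{b} + b.(X + X) + (0\{a}\{a} + b.(b.X + a.0)) :: -a-> m1, -b-> m2, -b-> m3
  m1 = 0\{b} :: (no moves)
  m2 = (rec X. (a.0)\{b} + b.(X + X) + (0\{a}\{a} + b.(b.X + a.0))) + (rec X. (a.0)\{b} + b.(X + X) + (0\{a}\{a} + b.(b.X + a.0))) :: -a-> m1, -b-> m2, -b-> m3
  m3 = b.(rec X. (a.0)\{b} + b.(X + X) + (0\{a}\{a} + b.(b.X + a.0))) + a.0 :: -a-> m4, -b-> m0
  m4 = 0 :: (no moves)
LTS(Q): 4 reachable states
  n0 = rec X. (a.0)\{b} + b.(X + X) + (0\{a}\{a} + b.b.X) :: -a-> n1, -b-> n2, -b-> n3
  n1 = 0\{b} :: (no moves)
  n2 = (rec X. (a.0)\{b} + b.(X + X) + (0\{a}\{a} + b.b.X)) + (rec X. (a.0)\{b} + b.(X + X) + (0\{a}\{a} + b.b.X)) :: -a-> n1, -b-> n2, -b-> n3
  n3 = b.(rec X. (a.0)\{b} + b.(X + X) + (0\{a}\{a} + b.b.X)) :: -b-> n0
Bisimilarity quotient blocks:
  B0 = {m0, m2, m3}
  B1 = {m1, m4, n1}
  B2 = {n0, n2}
  B3 = {n3}
m0 ∈ B0, n0 ∈ B2 → different blocks

not bisimilar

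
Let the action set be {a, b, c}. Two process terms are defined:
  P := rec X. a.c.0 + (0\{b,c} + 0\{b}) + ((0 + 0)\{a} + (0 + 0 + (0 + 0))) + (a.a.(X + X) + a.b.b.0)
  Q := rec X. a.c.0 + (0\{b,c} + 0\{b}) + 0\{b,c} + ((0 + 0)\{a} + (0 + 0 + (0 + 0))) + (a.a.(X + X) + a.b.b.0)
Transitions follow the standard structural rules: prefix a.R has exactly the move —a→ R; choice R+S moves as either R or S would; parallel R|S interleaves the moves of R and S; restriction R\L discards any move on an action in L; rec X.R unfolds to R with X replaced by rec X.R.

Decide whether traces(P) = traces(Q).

YES

P's transition system — 7 states:
  u0 = rec X. a.c.0 + (0\{b,c} + 0\{b}) + ((0 + 0)\{a} + (0 + 0 + (0 + 0))) + (a.a.(X + X) + a.b.b.0) | -a-> u1, -a-> u2, -a-> u3
  u1 = a.((rec X. a.c.0 + (0\{b,c} + 0\{b}) + ((0 + 0)\{a} + (0 + 0 + (0 + 0))) + (a.a.(X + X) + a.b.b.0)) + (rec X. a.c.0 + (0\{b,c} + 0\{b}) + ((0 + 0)\{a} + (0 + 0 + (0 + 0))) + (a.a.(X + X) + a.b.b.0))) | -a-> u4
  u2 = b.b.0 | -b-> u5
  u3 = c.0 | -c-> u6
  u4 = (rec X. a.c.0 + (0\{b,c} + 0\{b}) + ((0 + 0)\{a} + (0 + 0 + (0 + 0))) + (a.a.(X + X) + a.b.b.0)) + (rec X. a.c.0 + (0\{b,c} + 0\{b}) + ((0 + 0)\{a} + (0 + 0 + (0 + 0))) + (a.a.(X + X) + a.b.b.0)) | -a-> u1, -a-> u2, -a-> u3
  u5 = b.0 | -b-> u6
  u6 = 0 | deadlocked
Q's transition system — 7 states:
  v0 = rec X. a.c.0 + (0\{b,c} + 0\{b}) + 0\{b,c} + ((0 + 0)\{a} + (0 + 0 + (0 + 0))) + (a.a.(X + X) + a.b.b.0) | -a-> v1, -a-> v2, -a-> v3
  v1 = a.((rec X. a.c.0 + (0\{b,c} + 0\{b}) + 0\{b,c} + ((0 + 0)\{a} + (0 + 0 + (0 + 0))) + (a.a.(X + X) + a.b.b.0)) + (rec X. a.c.0 + (0\{b,c} + 0\{b}) + 0\{b,c} + ((0 + 0)\{a} + (0 + 0 + (0 + 0))) + (a.a.(X + X) + a.b.b.0))) | -a-> v4
  v2 = b.b.0 | -b-> v5
  v3 = c.0 | -c-> v6
  v4 = (rec X. a.c.0 + (0\{b,c} + 0\{b}) + 0\{b,c} + ((0 + 0)\{a} + (0 + 0 + (0 + 0))) + (a.a.(X + X) + a.b.b.0)) + (rec X. a.c.0 + (0\{b,c} + 0\{b}) + 0\{b,c} + ((0 + 0)\{a} + (0 + 0 + (0 + 0))) + (a.a.(X + X) + a.b.b.0)) | -a-> v1, -a-> v2, -a-> v3
  v5 = b.0 | -b-> v6
  v6 = 0 | deadlocked
Bisimilarity quotient blocks:
  B0 = {u0, u4, v0, v4}
  B1 = {u1, v1}
  B2 = {u3, v3}
  B3 = {u6, v6}
  B4 = {u2, v2}
  B5 = {u5, v5}
u0 ∈ B0, v0 ∈ B0 → same block
Bisimilar ⇒ trace-equivalent.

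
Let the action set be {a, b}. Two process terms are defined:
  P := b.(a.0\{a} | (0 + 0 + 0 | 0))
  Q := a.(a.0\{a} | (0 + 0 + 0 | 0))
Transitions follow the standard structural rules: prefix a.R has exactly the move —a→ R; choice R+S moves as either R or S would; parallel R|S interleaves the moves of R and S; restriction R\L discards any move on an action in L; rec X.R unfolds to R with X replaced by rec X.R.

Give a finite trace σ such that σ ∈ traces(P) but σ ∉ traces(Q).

b

P's transition system — 3 states:
  u0 = b.(a.0\{a} | (0 + 0 + 0 | 0)) :: —b→ u1
  u1 = a.0\{a} | (0 + 0 + 0 | 0) :: —a→ u2
  u2 = 0\{a} | (0 + 0 + 0 | 0) :: stopped
Q's transition system — 3 states:
  v0 = a.(a.0\{a} | (0 + 0 + 0 | 0)) :: —a→ v1
  v1 = a.0\{a} | (0 + 0 + 0 | 0) :: —a→ v2
  v2 = 0\{a} | (0 + 0 + 0 | 0) :: stopped
Executing b from P (initial set {u0}):
  after b @ step 1: {u1}
  P completes σ.
Executing b from Q (initial set {v0}):
  after b @ step 1: ∅ (Q stuck)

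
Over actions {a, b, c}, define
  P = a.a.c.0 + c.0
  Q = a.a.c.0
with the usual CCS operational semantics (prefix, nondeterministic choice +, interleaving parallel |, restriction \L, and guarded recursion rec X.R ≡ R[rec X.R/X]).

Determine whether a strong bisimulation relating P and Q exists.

NO

Reachable graph of P (4 states):
  s0 = a.a.c.0 + c.0 ⊢ --a--▸ s1, --c--▸ s2
  s1 = a.c.0 ⊢ --a--▸ s3
  s2 = 0 ⊢ stopped
  s3 = c.0 ⊢ --c--▸ s2
Reachable graph of Q (4 states):
  t0 = a.a.c.0 ⊢ --a--▸ t1
  t1 = a.c.0 ⊢ --a--▸ t2
  t2 = c.0 ⊢ --c--▸ t3
  t3 = 0 ⊢ stopped
Coarsest stable partition (strong bisimilarity classes):
  B0 = {s0}
  B1 = {s1, t1}
  B2 = {s3, t2}
  B3 = {s2, t3}
  B4 = {t0}
s0 ∈ B0, t0 ∈ B4 → different blocks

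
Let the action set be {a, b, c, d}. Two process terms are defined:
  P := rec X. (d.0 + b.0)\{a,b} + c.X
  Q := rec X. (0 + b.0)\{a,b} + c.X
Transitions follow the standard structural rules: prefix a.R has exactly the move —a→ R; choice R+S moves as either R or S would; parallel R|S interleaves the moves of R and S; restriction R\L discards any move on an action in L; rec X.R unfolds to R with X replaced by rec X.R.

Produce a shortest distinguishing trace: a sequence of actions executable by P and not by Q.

d

Reachable graph of P (2 states):
  p0 = rec X. (d.0 + b.0)\{a,b} + c.X → --c--▸ p0, --d--▸ p1
  p1 = 0\{a,b} → (no moves)
Reachable graph of Q (1 states):
  q0 = rec X. (0 + b.0)\{a,b} + c.X → --c--▸ q0
Trace ⟨d⟩ through P, begin at {p0}:
  step 1 (d): {p1}
  P completes σ.
Trace ⟨d⟩ through Q, begin at {q0}:
  step 1 (d): ∅  — Q cannot continue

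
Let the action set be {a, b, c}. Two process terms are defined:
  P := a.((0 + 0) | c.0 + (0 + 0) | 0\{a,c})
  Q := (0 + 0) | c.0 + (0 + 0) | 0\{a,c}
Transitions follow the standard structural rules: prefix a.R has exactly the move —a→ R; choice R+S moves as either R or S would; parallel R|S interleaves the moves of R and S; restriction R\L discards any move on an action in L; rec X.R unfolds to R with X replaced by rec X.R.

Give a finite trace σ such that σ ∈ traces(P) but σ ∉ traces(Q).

Reachable graph of P (3 states):
  m0 = a.((0 + 0) | c.0 + (0 + 0) | 0\{a,c}) → --a--▸ m1
  m1 = (0 + 0) | c.0 + (0 + 0) | 0\{a,c} → --c--▸ m2
  m2 = (0 + 0) | 0 → deadlocked
Reachable graph of Q (2 states):
  n0 = (0 + 0) | c.0 + (0 + 0) | 0\{a,c} → --c--▸ n1
  n1 = (0 + 0) | 0 → deadlocked
Trace ⟨a⟩ through P, begin at {m0}:
  step 1 (a): {m1}
  P completes σ.
Trace ⟨a⟩ through Q, begin at {n0}:
  step 1 (a): ∅ (Q stuck)

a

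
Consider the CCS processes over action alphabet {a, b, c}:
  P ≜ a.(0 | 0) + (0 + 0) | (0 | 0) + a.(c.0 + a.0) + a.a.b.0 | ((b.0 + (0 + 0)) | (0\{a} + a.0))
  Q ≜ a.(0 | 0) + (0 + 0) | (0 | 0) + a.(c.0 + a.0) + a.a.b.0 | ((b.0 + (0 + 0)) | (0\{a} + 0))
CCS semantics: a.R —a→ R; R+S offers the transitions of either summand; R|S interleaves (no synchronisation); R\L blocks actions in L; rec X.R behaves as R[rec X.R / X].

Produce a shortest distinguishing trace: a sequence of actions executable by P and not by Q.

aaa

LTS(P): 19 reachable states
  m0 = a.(0 | 0) + (0 + 0) | (0 | 0) + a.(c.0 + a.0) + a.a.b.0 | ((b.0 + (0 + 0)) | (0\{a} + a.0)) has moves --a--▸ m1, --a--▸ m2, --a--▸ m3, --a--▸ m4, --b--▸ m5
  m1 = 0 | 0 has moves (no moves)
  m2 = a.a.b.0 | ((b.0 + (0 + 0)) | 0) has moves --a--▸ m6, --b--▸ m7
  m3 = a.b.0 | ((b.0 + (0 + 0)) | (0\{a} + a.0)) has moves --a--▸ m6, --a--▸ m8, --b--▸ m9
  m4 = c.0 + a.0 has moves --a--▸ m10, --c--▸ m10
  m5 = a.a.b.0 | (0 | (0\{a} + a.0)) has moves --a--▸ m7, --a--▸ m9
  m6 = a.b.0 | ((b.0 + (0 + 0)) | 0) has moves --a--▸ m11, --b--▸ m12
  m7 = a.a.b.0 | (0 | 0) has moves --a--▸ m12
  m8 = b.0 | ((b.0 + (0 + 0)) | (0\{a} + a.0)) has moves --a--▸ m11, --b--▸ m13, --b--▸ m14
  m9 = a.b.0 | (0 | (0\{a} + a.0)) has moves --a--▸ m12, --a--▸ m14
  m10 = 0 has moves (no moves)
  m11 = b.0 | ((b.0 + (0 + 0)) | 0) has moves --b--▸ m15, --b--▸ m16
  m12 = a.b.0 | (0 | 0) has moves --a--▸ m16
  m13 = 0 | ((b.0 + (0 + 0)) | (0\{a} + a.0)) has moves --a--▸ m15, --b--▸ m17
  m14 = b.0 | (0 | (0\{a} + a.0)) has moves --a--▸ m16, --b--▸ m17
  m15 = 0 | ((b.0 + (0 + 0)) | 0) has moves --b--▸ m18
  m16 = b.0 | (0 | 0) has moves --b--▸ m18
  m17 = 0 | (0 | (0\{a} + a.0)) has moves --a--▸ m18
  m18 = 0 | (0 | 0) has moves (no moves)
LTS(Q): 11 reachable states
  n0 = a.(0 | 0) + (0 + 0) | (0 | 0) + a.(c.0 + a.0) + a.a.b.0 | ((b.0 + (0 + 0)) | (0\{a} + 0)) has moves --a--▸ n1, --a--▸ n2, --a--▸ n3, --b--▸ n4
  n1 = 0 | 0 has moves (no moves)
  n2 = a.b.0 | ((b.0 + (0 + 0)) | (0\{a} + 0)) has moves --a--▸ n5, --b--▸ n6
  n3 = c.0 + a.0 has moves --a--▸ n7, --c--▸ n7
  n4 = a.a.b.0 | (0 | (0\{a} + 0)) has moves --a--▸ n6
  n5 = b.0 | ((b.0 + (0 + 0)) | (0\{a} + 0)) has moves --b--▸ n8, --b--▸ n9
  n6 = a.b.0 | (0 | (0\{a} + 0)) has moves --a--▸ n9
  n7 = 0 has moves (no moves)
  n8 = 0 | ((b.0 + (0 + 0)) | (0\{a} + 0)) has moves --b--▸ n10
  n9 = b.0 | (0 | (0\{a} + 0)) has moves --b--▸ n10
  n10 = 0 | (0 | (0\{a} + 0)) has moves (no moves)
Executing aaa from P (initial set {m0}):
  [1] a ⇒ {m1, m2, m3, m4}
  [2] a ⇒ {m10, m6, m8}
  [3] a ⇒ {m11}
  ✓ P
Executing aaa from Q (initial set {n0}):
  [1] a ⇒ {n1, n2, n3}
  [2] a ⇒ {n5, n7}
  [3] a ⇒ no successor for Q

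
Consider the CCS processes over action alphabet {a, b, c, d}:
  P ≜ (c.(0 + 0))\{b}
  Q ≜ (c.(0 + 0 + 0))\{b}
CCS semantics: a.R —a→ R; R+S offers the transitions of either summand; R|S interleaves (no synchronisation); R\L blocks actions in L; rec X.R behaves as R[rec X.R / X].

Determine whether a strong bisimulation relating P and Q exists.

P ~ Q

P's transition system — 2 states:
  u0 = (c.(0 + 0))\{b} :: --c--▸ u1
  u1 = (0 + 0)\{b} :: ∅
Q's transition system — 2 states:
  v0 = (c.(0 + 0 + 0))\{b} :: --c--▸ v1
  v1 = (0 + 0 + 0)\{b} :: ∅
Partition-refinement fixed point:
  B0 = {u0, v0}
  B1 = {u1, v1}
u0 ∈ B0, v0 ∈ B0 → same block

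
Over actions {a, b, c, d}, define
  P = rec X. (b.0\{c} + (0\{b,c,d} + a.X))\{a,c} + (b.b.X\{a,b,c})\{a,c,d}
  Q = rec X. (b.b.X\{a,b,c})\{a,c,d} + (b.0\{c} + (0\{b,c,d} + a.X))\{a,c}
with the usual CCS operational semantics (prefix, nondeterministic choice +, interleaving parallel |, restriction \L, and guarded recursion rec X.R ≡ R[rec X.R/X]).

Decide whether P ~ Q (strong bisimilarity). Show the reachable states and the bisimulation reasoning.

bisimilar

P's transition system — 4 states:
  u0 = rec X. (b.0\{c} + (0\{b,c,d} + a.X))\{a,c} + (b.b.X\{a,b,c})\{a,c,d} | -b-> u1, -b-> u2
  u1 = (b.(rec X. (b.0\{c} + (0\{b,c,d} + a.X))\{a,c} + (b.b.X\{a,b,c})\{a,c,d})\{a,b,c})\{a,c,d} | -b-> u3
  u2 = 0\{c}\{a,c} | ∅
  u3 = (rec X. (b.0\{c} + (0\{b,c,d} + a.X))\{a,c} + (b.b.X\{a,b,c})\{a,c,d})\{a,b,c}\{a,c,d} | ∅
Q's transition system — 4 states:
  v0 = rec X. (b.b.X\{a,b,c})\{a,c,d} + (b.0\{c} + (0\{b,c,d} + a.X))\{a,c} | -b-> v1, -b-> v2
  v1 = (b.(rec X. (b.b.X\{a,b,c})\{a,c,d} + (b.0\{c} + (0\{b,c,d} + a.X))\{a,c})\{a,b,c})\{a,c,d} | -b-> v3
  v2 = 0\{c}\{a,c} | ∅
  v3 = (rec X. (b.b.X\{a,b,c})\{a,c,d} + (b.0\{c} + (0\{b,c,d} + a.X))\{a,c})\{a,b,c}\{a,c,d} | ∅
Bisimilarity quotient blocks:
  B0 = {u0, v0}
  B1 = {u2, u3, v2, v3}
  B2 = {u1, v1}
u0 ∈ B0, v0 ∈ B0 → same block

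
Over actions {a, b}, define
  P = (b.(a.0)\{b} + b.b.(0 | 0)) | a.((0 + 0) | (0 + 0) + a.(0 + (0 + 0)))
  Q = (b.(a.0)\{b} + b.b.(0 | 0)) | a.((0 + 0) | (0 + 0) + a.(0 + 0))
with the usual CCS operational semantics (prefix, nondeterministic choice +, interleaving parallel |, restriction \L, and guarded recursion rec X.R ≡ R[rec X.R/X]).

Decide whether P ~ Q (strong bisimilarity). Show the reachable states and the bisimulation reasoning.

YES

LTS(P): 15 reachable states
  p0 = (b.(a.0)\{b} + b.b.(0 | 0)) | a.((0 + 0) | (0 + 0) + a.(0 + (0 + 0))) ⊢ --a--▸ p1, --b--▸ p2, --b--▸ p3
  p1 = (b.(a.0)\{b} + b.b.(0 | 0)) | ((0 + 0) | (0 + 0) + a.(0 + (0 + 0))) ⊢ --a--▸ p4, --b--▸ p5, --b--▸ p6
  p2 = (a.0)\{b} | a.((0 + 0) | (0 + 0) + a.(0 + (0 + 0))) ⊢ --a--▸ p5, --a--▸ p7
  p3 = b.(0 | 0) | a.((0 + 0) | (0 + 0) + a.(0 + (0 + 0))) ⊢ --a--▸ p6, --b--▸ p8
  p4 = (b.(a.0)\{b} + b.b.(0 | 0)) | (0 + (0 + 0)) ⊢ --b--▸ p10, --b--▸ p9
  p5 = (a.0)\{b} | ((0 + 0) | (0 + 0) + a.(0 + (0 + 0))) ⊢ --a--▸ p11, --a--▸ p9
  p6 = b.(0 | 0) | ((0 + 0) | (0 + 0) + a.(0 + (0 + 0))) ⊢ --a--▸ p10, --b--▸ p12
  p7 = 0\{b} | a.((0 + 0) | (0 + 0) + a.(0 + (0 + 0))) ⊢ --a--▸ p11
  p8 = 0 | 0 | a.((0 + 0) | (0 + 0) + a.(0 + (0 + 0))) ⊢ --a--▸ p12
  p9 = (a.0)\{b} | (0 + (0 + 0)) ⊢ --a--▸ p13
  p10 = b.(0 | 0) | (0 + (0 + 0)) ⊢ --b--▸ p14
  p11 = 0\{b} | ((0 + 0) | (0 + 0) + a.(0 + (0 + 0))) ⊢ --a--▸ p13
  p12 = 0 | 0 | ((0 + 0) | (0 + 0) + a.(0 + (0 + 0))) ⊢ --a--▸ p14
  p13 = 0\{b} | (0 + (0 + 0)) ⊢ deadlocked
  p14 = 0 | 0 | (0 + (0 + 0)) ⊢ deadlocked
LTS(Q): 15 reachable states
  q0 = (b.(a.0)\{b} + b.b.(0 | 0)) | a.((0 + 0) | (0 + 0) + a.(0 + 0)) ⊢ --a--▸ q1, --b--▸ q2, --b--▸ q3
  q1 = (b.(a.0)\{b} + b.b.(0 | 0)) | ((0 + 0) | (0 + 0) + a.(0 + 0)) ⊢ --a--▸ q4, --b--▸ q5, --b--▸ q6
  q2 = (a.0)\{b} | a.((0 + 0) | (0 + 0) + a.(0 + 0)) ⊢ --a--▸ q5, --a--▸ q7
  q3 = b.(0 | 0) | a.((0 + 0) | (0 + 0) + a.(0 + 0)) ⊢ --a--▸ q6, --b--▸ q8
  q4 = (b.(a.0)\{b} + b.b.(0 | 0)) | (0 + 0) ⊢ --b--▸ q10, --b--▸ q9
  q5 = (a.0)\{b} | ((0 + 0) | (0 + 0) + a.(0 + 0)) ⊢ --a--▸ q11, --a--▸ q9
  q6 = b.(0 | 0) | ((0 + 0) | (0 + 0) + a.(0 + 0)) ⊢ --a--▸ q10, --b--▸ q12
  q7 = 0\{b} | a.((0 + 0) | (0 + 0) + a.(0 + 0)) ⊢ --a--▸ q11
  q8 = 0 | 0 | a.((0 + 0) | (0 + 0) + a.(0 + 0)) ⊢ --a--▸ q12
  q9 = (a.0)\{b} | (0 + 0) ⊢ --a--▸ q13
  q10 = b.(0 | 0) | (0 + 0) ⊢ --b--▸ q14
  q11 = 0\{b} | ((0 + 0) | (0 + 0) + a.(0 + 0)) ⊢ --a--▸ q13
  q12 = 0 | 0 | ((0 + 0) | (0 + 0) + a.(0 + 0)) ⊢ --a--▸ q14
  q13 = 0\{b} | (0 + 0) ⊢ deadlocked
  q14 = 0 | 0 | (0 + 0) ⊢ deadlocked
Partition-refinement fixed point:
  B0 = {p0, q0}
  B1 = {p1, q1}
  B2 = {p4, q4}
  B3 = {p10, q10}
  B4 = {p13, p14, q13, q14}
  B5 = {p11, p12, p9, q11, q12, q9}
  B6 = {p6, q6}
  B7 = {p5, p7, p8, q5, q7, q8}
  B8 = {p2, q2}
  B9 = {p3, q3}
p0 ∈ B0, q0 ∈ B0 → same block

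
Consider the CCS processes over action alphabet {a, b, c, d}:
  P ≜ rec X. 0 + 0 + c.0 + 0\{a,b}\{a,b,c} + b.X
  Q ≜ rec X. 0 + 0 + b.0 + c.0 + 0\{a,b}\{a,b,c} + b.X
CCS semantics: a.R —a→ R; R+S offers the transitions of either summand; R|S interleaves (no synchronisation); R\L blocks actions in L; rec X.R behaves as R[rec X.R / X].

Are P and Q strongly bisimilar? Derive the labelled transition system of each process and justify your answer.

LTS(P): 2 reachable states
  s0 = rec X. 0 + 0 + c.0 + 0\{a,b}\{a,b,c} + b.X → -b-> s0, -c-> s1
  s1 = 0 → deadlocked
LTS(Q): 2 reachable states
  t0 = rec X. 0 + 0 + b.0 + c.0 + 0\{a,b}\{a,b,c} + b.X → -b-> t0, -b-> t1, -c-> t1
  t1 = 0 → deadlocked
Bisimilarity quotient blocks:
  B0 = {s0}
  B1 = {s1, t1}
  B2 = {t0}
s0 ∈ B0, t0 ∈ B2 → different blocks

not bisimilar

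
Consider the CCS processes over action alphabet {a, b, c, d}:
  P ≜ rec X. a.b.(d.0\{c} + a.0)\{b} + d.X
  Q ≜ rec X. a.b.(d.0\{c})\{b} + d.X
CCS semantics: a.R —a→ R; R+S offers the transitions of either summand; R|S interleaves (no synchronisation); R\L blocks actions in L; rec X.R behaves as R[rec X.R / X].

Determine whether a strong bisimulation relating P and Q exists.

P's transition system — 5 states:
  s0 = rec X. a.b.(d.0\{c} + a.0)\{b} + d.X has moves --a--▸ s1, --d--▸ s0
  s1 = b.(d.0\{c} + a.0)\{b} has moves --b--▸ s2
  s2 = (d.0\{c} + a.0)\{b} has moves --a--▸ s3, --d--▸ s4
  s3 = 0\{b} has moves stopped
  s4 = 0\{c}\{b} has moves stopped
Q's transition system — 4 states:
  t0 = rec X. a.b.(d.0\{c})\{b} + d.X has moves --a--▸ t1, --d--▸ t0
  t1 = b.(d.0\{c})\{b} has moves --b--▸ t2
  t2 = (d.0\{c})\{b} has moves --d--▸ t3
  t3 = 0\{c}\{b} has moves stopped
Partition-refinement fixed point:
  B0 = {s0}
  B1 = {s1}
  B2 = {s2}
  B3 = {s3, s4, t3}
  B4 = {t0}
  B5 = {t1}
  B6 = {t2}
s0 ∈ B0, t0 ∈ B4 → different blocks

P ≁ Q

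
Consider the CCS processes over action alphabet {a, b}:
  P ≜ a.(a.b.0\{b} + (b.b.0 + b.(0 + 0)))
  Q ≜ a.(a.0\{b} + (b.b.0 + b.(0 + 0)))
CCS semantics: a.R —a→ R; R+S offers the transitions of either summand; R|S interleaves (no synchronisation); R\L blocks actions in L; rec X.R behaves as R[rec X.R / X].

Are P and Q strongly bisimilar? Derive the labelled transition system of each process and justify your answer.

Reachable graph of P (7 states):
  s0 = a.(a.b.0\{b} + (b.b.0 + b.(0 + 0))) :: -a-> s1
  s1 = a.b.0\{b} + (b.b.0 + b.(0 + 0)) :: -a-> s2, -b-> s3, -b-> s4
  s2 = b.0\{b} :: -b-> s5
  s3 = 0 + 0 :: (no moves)
  s4 = b.0 :: -b-> s6
  s5 = 0\{b} :: (no moves)
  s6 = 0 :: (no moves)
Reachable graph of Q (6 states):
  t0 = a.(a.0\{b} + (b.b.0 + b.(0 + 0))) :: -a-> t1
  t1 = a.0\{b} + (b.b.0 + b.(0 + 0)) :: -a-> t2, -b-> t3, -b-> t4
  t2 = 0\{b} :: (no moves)
  t3 = 0 + 0 :: (no moves)
  t4 = b.0 :: -b-> t5
  t5 = 0 :: (no moves)
Bisimilarity quotient blocks:
  B0 = {s0}
  B1 = {s1}
  B2 = {s2, s4, t4}
  B3 = {s3, s5, s6, t2, t3, t5}
  B4 = {t0}
  B5 = {t1}
s0 ∈ B0, t0 ∈ B4 → different blocks

NO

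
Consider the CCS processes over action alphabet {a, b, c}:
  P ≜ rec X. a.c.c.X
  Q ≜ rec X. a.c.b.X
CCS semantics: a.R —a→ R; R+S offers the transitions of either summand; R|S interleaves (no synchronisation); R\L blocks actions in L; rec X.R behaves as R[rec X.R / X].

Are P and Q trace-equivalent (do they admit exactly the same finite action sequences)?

Reachable graph of P (3 states):
  p0 = rec X. a.c.c.X ⊢ -a-> p1
  p1 = c.c.(rec X. a.c.c.X) ⊢ -c-> p2
  p2 = c.(rec X. a.c.c.X) ⊢ -c-> p0
Reachable graph of Q (3 states):
  q0 = rec X. a.c.b.X ⊢ -a-> q1
  q1 = c.b.(rec X. a.c.b.X) ⊢ -c-> q2
  q2 = b.(rec X. a.c.b.X) ⊢ -b-> q0
Trace ⟨acc⟩ through P, begin at {p0}:
  step 1 (a): {p1}
  step 2 (c): {p2}
  step 3 (c): {p0}
  ✓ P
Trace ⟨acc⟩ through Q, begin at {q0}:
  step 1 (a): {q1}
  step 2 (c): {q2}
  step 3 (c): ∅ (Q stuck)

traces(P) ≠ traces(Q) — witness ⟨acc⟩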